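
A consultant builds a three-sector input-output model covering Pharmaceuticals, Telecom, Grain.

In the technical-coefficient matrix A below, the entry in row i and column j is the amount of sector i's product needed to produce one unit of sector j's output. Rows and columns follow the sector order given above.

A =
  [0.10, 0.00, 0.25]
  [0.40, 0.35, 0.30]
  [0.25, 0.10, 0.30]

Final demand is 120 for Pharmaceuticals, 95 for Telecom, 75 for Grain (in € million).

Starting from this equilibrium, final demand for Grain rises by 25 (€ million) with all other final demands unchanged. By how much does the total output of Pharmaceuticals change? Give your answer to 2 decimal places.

Δx_1 = 12.24

I − A =
  [   0.90     0.00    -0.25]
  [  -0.40     0.65    -0.30]
  [  -0.25    -0.10     0.70]
Cofactors of I−A, C_ij = (−1)^(i+j)·(minor ij) (rows/columns in the sector order above):
  C_11 = (0.65)(0.70) − (-0.30)(-0.10) = 0.4250
  C_12 = −[(-0.40)(0.70) − (-0.30)(-0.25)] = 0.3550
  C_13 = (-0.40)(-0.10) − (0.65)(-0.25) = 0.2025
  C_21 = −[(0.00)(0.70) − (-0.25)(-0.10)] = 0.0250
  C_22 = (0.90)(0.70) − (-0.25)(-0.25) = 0.5675
  C_23 = −[(0.90)(-0.10) − (0.00)(-0.25)] = 0.0900
  C_31 = (0.00)(-0.30) − (-0.25)(0.65) = 0.1625
  C_32 = −[(0.90)(-0.30) − (-0.25)(-0.40)] = 0.3700
  C_33 = (0.90)(0.65) − (0.00)(-0.40) = 0.5850
det(I−A) = Σ_j (I−A)_1j·C_1j = (0.90)(0.4250) + (0.00)(0.3550) + (-0.25)(0.2025) = 0.331875
adj(I−A) = Cᵀ =
  [ 0.4250   0.0250   0.1625]
  [ 0.3550   0.5675   0.3700]
  [ 0.2025   0.0900   0.5850]
(I − A)⁻¹ = adj(I−A) / det(I−A) ≈
  [   1.2806     0.0753     0.4896]
  [   1.0697     1.7100     1.1149]
  [   0.6102     0.2712     1.7627]
Δx = (I − A)⁻¹ Δd with Δd having +25 in the Grain component and 0 elsewhere.
So Δx_1 = L_13 · (+25), where L_13 = adj(I−A)_13 / det(I−A) = 0.1625 / 0.331875.
Δx_1 = 0.1625 × (+25) / 0.331875 = 4.0625 / 0.331875 ≈ 12.24.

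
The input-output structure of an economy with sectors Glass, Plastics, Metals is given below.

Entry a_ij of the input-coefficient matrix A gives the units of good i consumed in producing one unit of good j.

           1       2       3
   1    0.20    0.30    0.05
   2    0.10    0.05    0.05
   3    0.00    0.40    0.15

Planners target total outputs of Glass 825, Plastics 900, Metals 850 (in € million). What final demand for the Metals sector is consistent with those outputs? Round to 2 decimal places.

I − A =
  [   0.80    -0.30    -0.05]
  [  -0.10     0.95    -0.05]
  [   0.00    -0.40     0.85]
d = (I − A) x:
  d_1 = (+0.80)·825 + (-0.30)·900 + (-0.05)·850 = 347.50
  d_2 = (-0.10)·825 + (+0.95)·900 + (-0.05)·850 = 730.00
  d_3 = (+0.00)·825 + (-0.40)·900 + (+0.85)·850 = 362.50

d_3 = 362.50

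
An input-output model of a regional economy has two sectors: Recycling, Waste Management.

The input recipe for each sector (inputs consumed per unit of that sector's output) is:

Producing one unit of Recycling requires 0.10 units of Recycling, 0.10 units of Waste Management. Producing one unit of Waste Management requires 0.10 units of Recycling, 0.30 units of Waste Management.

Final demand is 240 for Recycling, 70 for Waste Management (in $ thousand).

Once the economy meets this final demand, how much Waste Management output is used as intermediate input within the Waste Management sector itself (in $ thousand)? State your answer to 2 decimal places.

I − A =
  [   0.90    -0.10]
  [  -0.10     0.70]
det(I−A) = (0.90)(0.70) − (-0.10)(-0.10) = 0.6200
adj(I−A) = [[0.70, 0.10], [0.10, 0.90]]
(I − A)⁻¹ = adj(I−A) / det(I−A) ≈
  [   1.1290     0.1613]
  [   0.1613     1.4516]
First solve x = (I − A)⁻¹ d = adj(I−A)·d / det(I−A); in particular x_W = (0.10·240 + 0.90·70) / 0.6200 = 87.00 / 0.6200 ≈ 140.3226.
Intermediate flow from W to W: z_WW = a_WW · x_W = 0.30 × 87.00 / 0.6200 = 26.10 / 0.6200 ≈ 42.10.

z_WW = 42.10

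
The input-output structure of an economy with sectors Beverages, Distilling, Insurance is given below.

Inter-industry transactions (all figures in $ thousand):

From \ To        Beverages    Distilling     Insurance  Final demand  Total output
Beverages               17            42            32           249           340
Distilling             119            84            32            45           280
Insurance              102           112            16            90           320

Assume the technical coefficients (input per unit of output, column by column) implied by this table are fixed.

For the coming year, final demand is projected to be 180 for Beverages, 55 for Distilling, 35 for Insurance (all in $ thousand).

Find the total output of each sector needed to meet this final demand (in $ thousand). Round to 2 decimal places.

x_B = 248.85, x_D = 233.53, x_I = 213.75

Technical coefficients a_ij = z_ij / X_j:
  a_BB = 17/340 = 0.05, a_DB = 119/340 = 0.35, a_IB = 102/340 = 0.30
  a_BD = 42/280 = 0.15, a_DD = 84/280 = 0.30, a_ID = 112/280 = 0.40
  a_BI = 32/320 = 0.10, a_DI = 32/320 = 0.10, a_II = 16/320 = 0.05
I − A =
  [   0.95    -0.15    -0.10]
  [  -0.35     0.70    -0.10]
  [  -0.30    -0.40     0.95]
Cofactors of I−A, C_ij = (−1)^(i+j)·(minor ij) (rows/columns in the sector order above):
  C_11 = (0.70)(0.95) − (-0.10)(-0.40) = 0.6250
  C_12 = −[(-0.35)(0.95) − (-0.10)(-0.30)] = 0.3625
  C_13 = (-0.35)(-0.40) − (0.70)(-0.30) = 0.3500
  C_21 = −[(-0.15)(0.95) − (-0.10)(-0.40)] = 0.1825
  C_22 = (0.95)(0.95) − (-0.10)(-0.30) = 0.8725
  C_23 = −[(0.95)(-0.40) − (-0.15)(-0.30)] = 0.4250
  C_31 = (-0.15)(-0.10) − (-0.10)(0.70) = 0.0850
  C_32 = −[(0.95)(-0.10) − (-0.10)(-0.35)] = 0.1300
  C_33 = (0.95)(0.70) − (-0.15)(-0.35) = 0.6125
det(I−A) = Σ_j (I−A)_1j·C_1j = (0.95)(0.6250) + (-0.15)(0.3625) + (-0.10)(0.3500) = 0.504375
adj(I−A) = Cᵀ =
  [ 0.6250   0.1825   0.0850]
  [ 0.3625   0.8725   0.1300]
  [ 0.3500   0.4250   0.6125]
(I − A)⁻¹ = adj(I−A) / det(I−A) ≈
  [   1.2392     0.3618     0.1685]
  [   0.7187     1.7299     0.2577]
  [   0.6939     0.8426     1.2144]
x = (I − A)⁻¹ d = adj(I−A)·d / det(I−A), with det(I−A) = 0.504375:
  x_B = (0.6250·180 + 0.1825·55 + 0.0850·35) / 0.504375 = 125.5125 / 0.504375 ≈ 248.85
  x_D = (0.3625·180 + 0.8725·55 + 0.1300·35) / 0.504375 = 117.7875 / 0.504375 ≈ 233.53
  x_I = (0.3500·180 + 0.4250·55 + 0.6125·35) / 0.504375 = 107.8125 / 0.504375 ≈ 213.75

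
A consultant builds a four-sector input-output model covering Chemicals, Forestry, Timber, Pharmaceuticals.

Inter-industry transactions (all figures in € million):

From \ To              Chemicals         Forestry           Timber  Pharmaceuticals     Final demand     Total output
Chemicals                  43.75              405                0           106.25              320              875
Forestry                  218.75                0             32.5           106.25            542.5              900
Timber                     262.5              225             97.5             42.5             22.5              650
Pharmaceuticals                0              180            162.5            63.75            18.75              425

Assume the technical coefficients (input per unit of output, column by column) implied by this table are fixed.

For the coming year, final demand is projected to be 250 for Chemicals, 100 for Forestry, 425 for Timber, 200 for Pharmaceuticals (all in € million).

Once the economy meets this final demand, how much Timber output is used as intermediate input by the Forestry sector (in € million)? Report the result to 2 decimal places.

Technical coefficients a_ij = z_ij / X_j:
  a_11 = 43.75/875 = 0.05, a_21 = 218.75/875 = 0.25, a_31 = 262.5/875 = 0.30, a_41 = 0/875 = 0.00
  a_12 = 405/900 = 0.45, a_22 = 0/900 = 0.00, a_32 = 225/900 = 0.25, a_42 = 180/900 = 0.20
  a_13 = 0/650 = 0.00, a_23 = 32.5/650 = 0.05, a_33 = 97.5/650 = 0.15, a_43 = 162.5/650 = 0.25
  a_14 = 106.25/425 = 0.25, a_24 = 106.25/425 = 0.25, a_34 = 42.5/425 = 0.10, a_44 = 63.75/425 = 0.15
I − A =
  [   0.95    -0.45     0.00    -0.25]
  [  -0.25     1.00    -0.05    -0.25]
  [  -0.30    -0.25     0.85    -0.10]
  [   0.00    -0.20    -0.25     0.85]
Compute the cofactors C_ij = (−1)^(i+j)·(3×3 minor ij) of I−A; the adjugate is their transpose:
adj(I−A) = Cᵀ =
  [ 0.627750   0.372000   0.112250   0.307250]
  [ 0.205875   0.643875   0.115375   0.263500]
  [ 0.298125   0.350625   0.651875   0.267500]
  [ 0.136125   0.254625   0.218875   0.693250]
det(I−A) = Σ_j (I−A)_1j·C_1j = (0.95)(0.627750) + (-0.45)(0.205875) + (0.00)(0.298125) + (-0.25)(0.136125) = 0.4696875
(I − A)⁻¹ = adj(I−A) / det(I−A) ≈
  [   1.3365     0.7920     0.2390     0.6542]
  [   0.4383     1.3709     0.2456     0.5610]
  [   0.6347     0.7465     1.3879     0.5695]
  [   0.2898     0.5421     0.4660     1.4760]
First solve x = (I − A)⁻¹ d = adj(I−A)·d / det(I−A); in particular x_2 = (0.205875·250 + 0.643875·100 + 0.115375·425 + 0.263500·200) / 0.4696875 = 217.590625 / 0.4696875 ≈ 463.2668.
Intermediate flow from 3 to 2: z_32 = a_32 · x_2 = 0.25 × 217.590625 / 0.4696875 = 54.39765625 / 0.4696875 ≈ 115.82.

z_32 = 115.82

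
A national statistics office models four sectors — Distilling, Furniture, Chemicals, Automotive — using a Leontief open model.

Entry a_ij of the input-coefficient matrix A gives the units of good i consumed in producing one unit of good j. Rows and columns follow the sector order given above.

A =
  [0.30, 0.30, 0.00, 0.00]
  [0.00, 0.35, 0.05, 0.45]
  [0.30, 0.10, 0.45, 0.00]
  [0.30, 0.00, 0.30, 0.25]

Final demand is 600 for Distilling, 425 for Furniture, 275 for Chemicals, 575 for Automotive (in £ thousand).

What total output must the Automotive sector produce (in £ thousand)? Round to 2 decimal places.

x_A = 2307.89

I − A =
  [   0.70    -0.30     0.00     0.00]
  [   0.00     0.65    -0.05    -0.45]
  [  -0.30    -0.10     0.55     0.00]
  [  -0.30     0.00    -0.30     0.75]
Compute the cofactors C_ij = (−1)^(i+j)·(3×3 minor ij) of I−A; the adjugate is their transpose:
adj(I−A) = Cᵀ =
  [ 0.250875   0.123750   0.051750   0.074250]
  [ 0.126000   0.288750   0.120750   0.173250]
  [ 0.159750   0.120000   0.300750   0.072000]
  [ 0.164250   0.097500   0.141000   0.242250]
det(I−A) = Σ_j (I−A)_1j·C_1j = (0.70)(0.250875) + (-0.30)(0.126000) + (0.00)(0.159750) + (0.00)(0.164250) = 0.1378125
(I − A)⁻¹ = adj(I−A) / det(I−A) ≈
  [   1.8204     0.8980     0.3755     0.5388]
  [   0.9143     2.0952     0.8762     1.2571]
  [   1.1592     0.8707     2.1823     0.5224]
  [   1.1918     0.7075     1.0231     1.7578]
x = (I − A)⁻¹ d = adj(I−A)·d / det(I−A), with det(I−A) = 0.1378125:
  x_D = (0.250875·600 + 0.123750·425 + 0.051750·275 + 0.074250·575) / 0.1378125 = 260.04375 / 0.1378125 ≈ 1886.94
  x_F = (0.126000·600 + 0.288750·425 + 0.120750·275 + 0.173250·575) / 0.1378125 = 331.14375 / 0.1378125 ≈ 2402.86
  x_C = (0.159750·600 + 0.120000·425 + 0.300750·275 + 0.072000·575) / 0.1378125 = 270.95625 / 0.1378125 ≈ 1966.12
  x_A = (0.164250·600 + 0.097500·425 + 0.141000·275 + 0.242250·575) / 0.1378125 = 318.05625 / 0.1378125 ≈ 2307.89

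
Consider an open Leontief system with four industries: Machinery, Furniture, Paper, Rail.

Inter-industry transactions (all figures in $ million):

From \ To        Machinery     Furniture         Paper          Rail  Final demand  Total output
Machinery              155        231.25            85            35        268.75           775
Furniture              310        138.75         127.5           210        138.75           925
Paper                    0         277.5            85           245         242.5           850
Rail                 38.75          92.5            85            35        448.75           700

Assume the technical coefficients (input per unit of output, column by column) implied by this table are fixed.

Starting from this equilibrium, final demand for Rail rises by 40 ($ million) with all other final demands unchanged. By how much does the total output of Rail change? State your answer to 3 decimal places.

Technical coefficients a_ij = z_ij / X_j:
  a_11 = 155/775 = 0.20, a_21 = 310/775 = 0.40, a_31 = 0/775 = 0.00, a_41 = 38.75/775 = 0.05
  a_12 = 231.25/925 = 0.25, a_22 = 138.75/925 = 0.15, a_32 = 277.5/925 = 0.30, a_42 = 92.5/925 = 0.10
  a_13 = 85/850 = 0.10, a_23 = 127.5/850 = 0.15, a_33 = 85/850 = 0.10, a_43 = 85/850 = 0.10
  a_14 = 35/700 = 0.05, a_24 = 210/700 = 0.30, a_34 = 245/700 = 0.35, a_44 = 35/700 = 0.05
I − A =
  [   0.80    -0.25    -0.10    -0.05]
  [  -0.40     0.85    -0.15    -0.30]
  [   0.00    -0.30     0.90    -0.35]
  [  -0.05    -0.10    -0.10     0.95]
Compute the cofactors C_ij = (−1)^(i+j)·(3×3 minor ij) of I−A; the adjugate is their transpose:
adj(I−A) = Cᵀ =
  [ 0.613000   0.243000   0.125875   0.155375]
  [ 0.344125   0.652000   0.179125   0.290000]
  [ 0.147375   0.259625   0.519125   0.281000]
  [ 0.084000   0.108750   0.080125   0.474000]
det(I−A) = Σ_j (I−A)_1j·C_1j = (0.80)(0.613000) + (-0.25)(0.344125) + (-0.10)(0.147375) + (-0.05)(0.084000) = 0.38543125
(I − A)⁻¹ = adj(I−A) / det(I−A) ≈
  [   1.5904     0.6305     0.3266     0.4031]
  [   0.8928     1.6916     0.4647     0.7524]
  [   0.3824     0.6736     1.3469     0.7291]
  [   0.2179     0.2822     0.2079     1.2298]
Δx = (I − A)⁻¹ Δd with Δd having +40 in the Rail component and 0 elsewhere.
So Δx_4 = L_44 · (+40), where L_44 = adj(I−A)_44 / det(I−A) = 0.474000 / 0.38543125.
Δx_4 = 0.474000 × (+40) / 0.38543125 = 18.96 / 0.38543125 ≈ 49.192.

Δx_4 = 49.192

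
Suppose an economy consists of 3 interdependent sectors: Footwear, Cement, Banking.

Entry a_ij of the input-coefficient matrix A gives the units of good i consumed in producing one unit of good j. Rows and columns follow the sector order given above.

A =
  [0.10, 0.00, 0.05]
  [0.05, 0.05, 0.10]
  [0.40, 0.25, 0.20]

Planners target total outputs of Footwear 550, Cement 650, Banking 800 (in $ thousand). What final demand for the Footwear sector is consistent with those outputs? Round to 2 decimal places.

d_F = 455.00

I − A =
  [   0.90     0.00    -0.05]
  [  -0.05     0.95    -0.10]
  [  -0.40    -0.25     0.80]
d = (I − A) x:
  d_F = (+0.90)·550 + (+0.00)·650 + (-0.05)·800 = 455.00
  d_C = (-0.05)·550 + (+0.95)·650 + (-0.10)·800 = 510.00
  d_B = (-0.40)·550 + (-0.25)·650 + (+0.80)·800 = 257.50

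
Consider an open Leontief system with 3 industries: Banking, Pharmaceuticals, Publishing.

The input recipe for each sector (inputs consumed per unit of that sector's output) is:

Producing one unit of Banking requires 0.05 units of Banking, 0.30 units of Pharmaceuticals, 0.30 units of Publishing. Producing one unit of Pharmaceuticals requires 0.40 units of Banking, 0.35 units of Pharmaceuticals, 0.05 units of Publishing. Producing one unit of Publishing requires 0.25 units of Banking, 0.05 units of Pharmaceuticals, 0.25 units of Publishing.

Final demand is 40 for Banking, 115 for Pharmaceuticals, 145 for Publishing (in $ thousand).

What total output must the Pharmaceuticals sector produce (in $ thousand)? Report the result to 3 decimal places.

x_2 = 322.418

I − A =
  [   0.95    -0.40    -0.25]
  [  -0.30     0.65    -0.05]
  [  -0.30    -0.05     0.75]
Cofactors of I−A, C_ij = (−1)^(i+j)·(minor ij) (rows/columns in the sector order above):
  C_11 = (0.65)(0.75) − (-0.05)(-0.05) = 0.4850
  C_12 = −[(-0.30)(0.75) − (-0.05)(-0.30)] = 0.2400
  C_13 = (-0.30)(-0.05) − (0.65)(-0.30) = 0.2100
  C_21 = −[(-0.40)(0.75) − (-0.25)(-0.05)] = 0.3125
  C_22 = (0.95)(0.75) − (-0.25)(-0.30) = 0.6375
  C_23 = −[(0.95)(-0.05) − (-0.40)(-0.30)] = 0.1675
  C_31 = (-0.40)(-0.05) − (-0.25)(0.65) = 0.1825
  C_32 = −[(0.95)(-0.05) − (-0.25)(-0.30)] = 0.1225
  C_33 = (0.95)(0.65) − (-0.40)(-0.30) = 0.4975
det(I−A) = Σ_j (I−A)_1j·C_1j = (0.95)(0.4850) + (-0.40)(0.2400) + (-0.25)(0.2100) = 0.31225
adj(I−A) = Cᵀ =
  [ 0.4850   0.3125   0.1825]
  [ 0.2400   0.6375   0.1225]
  [ 0.2100   0.1675   0.4975]
(I − A)⁻¹ = adj(I−A) / det(I−A) ≈
  [   1.5532     1.0008     0.5845]
  [   0.7686     2.0416     0.3923]
  [   0.6725     0.5364     1.5933]
x = (I − A)⁻¹ d = adj(I−A)·d / det(I−A), with det(I−A) = 0.31225:
  x_1 = (0.4850·40 + 0.3125·115 + 0.1825·145) / 0.31225 = 81.80 / 0.31225 ≈ 261.970
  x_2 = (0.2400·40 + 0.6375·115 + 0.1225·145) / 0.31225 = 100.675 / 0.31225 ≈ 322.418
  x_3 = (0.2100·40 + 0.1675·115 + 0.4975·145) / 0.31225 = 99.80 / 0.31225 ≈ 319.616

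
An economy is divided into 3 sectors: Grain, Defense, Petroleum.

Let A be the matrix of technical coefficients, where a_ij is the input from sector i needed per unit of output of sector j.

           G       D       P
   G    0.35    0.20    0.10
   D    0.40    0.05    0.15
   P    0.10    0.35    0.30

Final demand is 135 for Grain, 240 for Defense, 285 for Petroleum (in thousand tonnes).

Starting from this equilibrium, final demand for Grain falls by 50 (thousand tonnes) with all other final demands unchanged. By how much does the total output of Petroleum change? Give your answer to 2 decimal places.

I − A =
  [   0.65    -0.20    -0.10]
  [  -0.40     0.95    -0.15]
  [  -0.10    -0.35     0.70]
Cofactors of I−A, C_ij = (−1)^(i+j)·(minor ij) (rows/columns in the sector order above):
  C_11 = (0.95)(0.70) − (-0.15)(-0.35) = 0.6125
  C_12 = −[(-0.40)(0.70) − (-0.15)(-0.10)] = 0.2950
  C_13 = (-0.40)(-0.35) − (0.95)(-0.10) = 0.2350
  C_21 = −[(-0.20)(0.70) − (-0.10)(-0.35)] = 0.1750
  C_22 = (0.65)(0.70) − (-0.10)(-0.10) = 0.4450
  C_23 = −[(0.65)(-0.35) − (-0.20)(-0.10)] = 0.2475
  C_31 = (-0.20)(-0.15) − (-0.10)(0.95) = 0.1250
  C_32 = −[(0.65)(-0.15) − (-0.10)(-0.40)] = 0.1375
  C_33 = (0.65)(0.95) − (-0.20)(-0.40) = 0.5375
det(I−A) = Σ_j (I−A)_1j·C_1j = (0.65)(0.6125) + (-0.20)(0.2950) + (-0.10)(0.2350) = 0.315625
adj(I−A) = Cᵀ =
  [ 0.6125   0.1750   0.1250]
  [ 0.2950   0.4450   0.1375]
  [ 0.2350   0.2475   0.5375]
(I − A)⁻¹ = adj(I−A) / det(I−A) ≈
  [   1.9406     0.5545     0.3960]
  [   0.9347     1.4099     0.4356]
  [   0.7446     0.7842     1.7030]
Δx = (I − A)⁻¹ Δd with Δd having -50 in the Grain component and 0 elsewhere.
So Δx_P = L_PG · (-50), where L_PG = adj(I−A)_PG / det(I−A) = 0.2350 / 0.315625.
Δx_P = 0.2350 × (-50) / 0.315625 = -11.75 / 0.315625 ≈ -37.23.

Δx_P = -37.23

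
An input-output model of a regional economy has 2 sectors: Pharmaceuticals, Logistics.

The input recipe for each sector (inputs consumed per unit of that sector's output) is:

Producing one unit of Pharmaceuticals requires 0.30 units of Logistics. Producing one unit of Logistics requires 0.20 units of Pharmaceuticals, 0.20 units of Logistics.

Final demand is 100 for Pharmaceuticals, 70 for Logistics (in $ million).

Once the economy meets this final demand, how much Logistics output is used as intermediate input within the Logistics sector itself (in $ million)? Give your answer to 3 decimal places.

I − A =
  [   1.00    -0.20]
  [  -0.30     0.80]
det(I−A) = (1.00)(0.80) − (-0.20)(-0.30) = 0.7400
adj(I−A) = [[0.80, 0.20], [0.30, 1.00]]
(I − A)⁻¹ = adj(I−A) / det(I−A) ≈
  [   1.0811     0.2703]
  [   0.4054     1.3514]
First solve x = (I − A)⁻¹ d = adj(I−A)·d / det(I−A); in particular x_2 = (0.30·100 + 1.00·70) / 0.7400 = 100.00 / 0.7400 ≈ 135.13514.
Intermediate flow from 2 to 2: z_22 = a_22 · x_2 = 0.20 × 100.00 / 0.7400 = 20.00 / 0.7400 ≈ 27.027.

z_22 = 27.027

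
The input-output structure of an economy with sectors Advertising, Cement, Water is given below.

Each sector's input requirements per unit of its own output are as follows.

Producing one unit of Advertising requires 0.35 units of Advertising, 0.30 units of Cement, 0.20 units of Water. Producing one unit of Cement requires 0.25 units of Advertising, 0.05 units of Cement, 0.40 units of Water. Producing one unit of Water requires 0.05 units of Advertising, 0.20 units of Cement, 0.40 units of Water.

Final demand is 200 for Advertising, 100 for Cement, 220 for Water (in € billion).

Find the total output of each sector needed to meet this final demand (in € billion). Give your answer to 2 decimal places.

I − A =
  [   0.65    -0.25    -0.05]
  [  -0.30     0.95    -0.20]
  [  -0.20    -0.40     0.60]
Cofactors of I−A, C_ij = (−1)^(i+j)·(minor ij) (rows/columns in the sector order above):
  C_11 = (0.95)(0.60) − (-0.20)(-0.40) = 0.4900
  C_12 = −[(-0.30)(0.60) − (-0.20)(-0.20)] = 0.2200
  C_13 = (-0.30)(-0.40) − (0.95)(-0.20) = 0.3100
  C_21 = −[(-0.25)(0.60) − (-0.05)(-0.40)] = 0.1700
  C_22 = (0.65)(0.60) − (-0.05)(-0.20) = 0.3800
  C_23 = −[(0.65)(-0.40) − (-0.25)(-0.20)] = 0.3100
  C_31 = (-0.25)(-0.20) − (-0.05)(0.95) = 0.0975
  C_32 = −[(0.65)(-0.20) − (-0.05)(-0.30)] = 0.1450
  C_33 = (0.65)(0.95) − (-0.25)(-0.30) = 0.5425
det(I−A) = Σ_j (I−A)_1j·C_1j = (0.65)(0.4900) + (-0.25)(0.2200) + (-0.05)(0.3100) = 0.2480
adj(I−A) = Cᵀ =
  [ 0.4900   0.1700   0.0975]
  [ 0.2200   0.3800   0.1450]
  [ 0.3100   0.3100   0.5425]
(I − A)⁻¹ = adj(I−A) / det(I−A) ≈
  [   1.9758     0.6855     0.3931]
  [   0.8871     1.5323     0.5847]
  [   1.2500     1.2500     2.1875]
x = (I − A)⁻¹ d = adj(I−A)·d / det(I−A), with det(I−A) = 0.2480:
  x_1 = (0.4900·200 + 0.1700·100 + 0.0975·220) / 0.2480 = 136.45 / 0.2480 ≈ 550.20
  x_2 = (0.2200·200 + 0.3800·100 + 0.1450·220) / 0.2480 = 113.90 / 0.2480 ≈ 459.27
  x_3 = (0.3100·200 + 0.3100·100 + 0.5425·220) / 0.2480 = 212.35 / 0.2480 = 856.25

x_1 = 550.20, x_2 = 459.27, x_3 = 856.25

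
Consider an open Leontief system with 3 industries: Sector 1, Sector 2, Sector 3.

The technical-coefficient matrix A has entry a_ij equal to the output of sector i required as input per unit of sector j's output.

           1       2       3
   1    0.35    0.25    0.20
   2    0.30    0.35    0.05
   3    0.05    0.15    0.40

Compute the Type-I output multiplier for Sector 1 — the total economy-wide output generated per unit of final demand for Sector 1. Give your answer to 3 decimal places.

m_1 = 3.427

I − A =
  [   0.65    -0.25    -0.20]
  [  -0.30     0.65    -0.05]
  [  -0.05    -0.15     0.60]
Cofactors of I−A, C_ij = (−1)^(i+j)·(minor ij) (rows/columns in the sector order above):
  C_11 = (0.65)(0.60) − (-0.05)(-0.15) = 0.3825
  C_12 = −[(-0.30)(0.60) − (-0.05)(-0.05)] = 0.1825
  C_13 = (-0.30)(-0.15) − (0.65)(-0.05) = 0.0775
  C_21 = −[(-0.25)(0.60) − (-0.20)(-0.15)] = 0.1800
  C_22 = (0.65)(0.60) − (-0.20)(-0.05) = 0.3800
  C_23 = −[(0.65)(-0.15) − (-0.25)(-0.05)] = 0.1100
  C_31 = (-0.25)(-0.05) − (-0.20)(0.65) = 0.1425
  C_32 = −[(0.65)(-0.05) − (-0.20)(-0.30)] = 0.0925
  C_33 = (0.65)(0.65) − (-0.25)(-0.30) = 0.3475
det(I−A) = Σ_j (I−A)_1j·C_1j = (0.65)(0.3825) + (-0.25)(0.1825) + (-0.20)(0.0775) = 0.1875
adj(I−A) = Cᵀ =
  [ 0.3825   0.1800   0.1425]
  [ 0.1825   0.3800   0.0925]
  [ 0.0775   0.1100   0.3475]
(I − A)⁻¹ = adj(I−A) / det(I−A) ≈
  [   2.0400     0.9600     0.7600]
  [   0.9733     2.0267     0.4933]
  [   0.4133     0.5867     1.8533]
The output multiplier for sector j is the column-j sum of the Leontief inverse (I − A)⁻¹ = adj(I−A) / det(I−A).
Column 1 of adj(I−A): (0.3825, 0.1825, 0.0775); det(I−A) = 0.1875.
m_1 = (0.3825 + 0.1825 + 0.0775) / 0.1875 = 0.6425 / 0.1875 ≈ 3.427.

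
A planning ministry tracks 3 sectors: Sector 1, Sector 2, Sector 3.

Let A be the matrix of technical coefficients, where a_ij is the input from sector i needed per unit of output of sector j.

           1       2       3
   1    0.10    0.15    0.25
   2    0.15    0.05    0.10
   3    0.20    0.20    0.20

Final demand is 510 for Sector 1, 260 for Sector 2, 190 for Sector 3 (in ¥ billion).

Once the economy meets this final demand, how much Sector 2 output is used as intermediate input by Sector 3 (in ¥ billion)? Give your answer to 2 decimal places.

z_23 = 55.08

I − A =
  [   0.90    -0.15    -0.25]
  [  -0.15     0.95    -0.10]
  [  -0.20    -0.20     0.80]
Cofactors of I−A, C_ij = (−1)^(i+j)·(minor ij) (rows/columns in the sector order above):
  C_11 = (0.95)(0.80) − (-0.10)(-0.20) = 0.7400
  C_12 = −[(-0.15)(0.80) − (-0.10)(-0.20)] = 0.1400
  C_13 = (-0.15)(-0.20) − (0.95)(-0.20) = 0.2200
  C_21 = −[(-0.15)(0.80) − (-0.25)(-0.20)] = 0.1700
  C_22 = (0.90)(0.80) − (-0.25)(-0.20) = 0.6700
  C_23 = −[(0.90)(-0.20) − (-0.15)(-0.20)] = 0.2100
  C_31 = (-0.15)(-0.10) − (-0.25)(0.95) = 0.2525
  C_32 = −[(0.90)(-0.10) − (-0.25)(-0.15)] = 0.1275
  C_33 = (0.90)(0.95) − (-0.15)(-0.15) = 0.8325
det(I−A) = Σ_j (I−A)_1j·C_1j = (0.90)(0.7400) + (-0.15)(0.1400) + (-0.25)(0.2200) = 0.5900
adj(I−A) = Cᵀ =
  [ 0.7400   0.1700   0.2525]
  [ 0.1400   0.6700   0.1275]
  [ 0.2200   0.2100   0.8325]
(I − A)⁻¹ = adj(I−A) / det(I−A) ≈
  [   1.2542     0.2881     0.4280]
  [   0.2373     1.1356     0.2161]
  [   0.3729     0.3559     1.4110]
First solve x = (I − A)⁻¹ d = adj(I−A)·d / det(I−A); in particular x_3 = (0.2200·510 + 0.2100·260 + 0.8325·190) / 0.5900 = 324.975 / 0.5900 ≈ 550.8051.
Intermediate flow from 2 to 3: z_23 = a_23 · x_3 = 0.10 × 324.975 / 0.5900 = 32.4975 / 0.5900 ≈ 55.08.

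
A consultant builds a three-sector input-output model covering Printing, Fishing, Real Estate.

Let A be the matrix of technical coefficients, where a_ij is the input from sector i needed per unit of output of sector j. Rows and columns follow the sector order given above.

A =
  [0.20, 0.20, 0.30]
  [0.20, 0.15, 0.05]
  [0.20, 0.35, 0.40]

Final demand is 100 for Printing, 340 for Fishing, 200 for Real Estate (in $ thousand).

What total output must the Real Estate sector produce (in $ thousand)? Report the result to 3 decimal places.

I − A =
  [   0.80    -0.20    -0.30]
  [  -0.20     0.85    -0.05]
  [  -0.20    -0.35     0.60]
Cofactors of I−A, C_ij = (−1)^(i+j)·(minor ij) (rows/columns in the sector order above):
  C_11 = (0.85)(0.60) − (-0.05)(-0.35) = 0.4925
  C_12 = −[(-0.20)(0.60) − (-0.05)(-0.20)] = 0.1300
  C_13 = (-0.20)(-0.35) − (0.85)(-0.20) = 0.2400
  C_21 = −[(-0.20)(0.60) − (-0.30)(-0.35)] = 0.2250
  C_22 = (0.80)(0.60) − (-0.30)(-0.20) = 0.4200
  C_23 = −[(0.80)(-0.35) − (-0.20)(-0.20)] = 0.3200
  C_31 = (-0.20)(-0.05) − (-0.30)(0.85) = 0.2650
  C_32 = −[(0.80)(-0.05) − (-0.30)(-0.20)] = 0.1000
  C_33 = (0.80)(0.85) − (-0.20)(-0.20) = 0.6400
det(I−A) = Σ_j (I−A)_1j·C_1j = (0.80)(0.4925) + (-0.20)(0.1300) + (-0.30)(0.2400) = 0.2960
adj(I−A) = Cᵀ =
  [ 0.4925   0.2250   0.2650]
  [ 0.1300   0.4200   0.1000]
  [ 0.2400   0.3200   0.6400]
(I − A)⁻¹ = adj(I−A) / det(I−A) ≈
  [   1.6639     0.7601     0.8953]
  [   0.4392     1.4189     0.3378]
  [   0.8108     1.0811     2.1622]
x = (I − A)⁻¹ d = adj(I−A)·d / det(I−A), with det(I−A) = 0.2960:
  x_P = (0.4925·100 + 0.2250·340 + 0.2650·200) / 0.2960 = 178.75 / 0.2960 ≈ 603.885
  x_F = (0.1300·100 + 0.4200·340 + 0.1000·200) / 0.2960 = 175.80 / 0.2960 ≈ 593.919
  x_R = (0.2400·100 + 0.3200·340 + 0.6400·200) / 0.2960 = 260.80 / 0.2960 ≈ 881.081

x_R = 881.081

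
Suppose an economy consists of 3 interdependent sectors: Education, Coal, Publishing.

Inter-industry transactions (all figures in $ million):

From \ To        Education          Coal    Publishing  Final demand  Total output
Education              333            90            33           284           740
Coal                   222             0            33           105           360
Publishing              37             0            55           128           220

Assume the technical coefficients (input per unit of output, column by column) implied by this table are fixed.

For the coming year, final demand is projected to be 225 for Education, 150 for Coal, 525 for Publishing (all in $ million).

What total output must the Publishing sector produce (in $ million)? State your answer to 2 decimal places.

x_P = 756.76

Technical coefficients a_ij = z_ij / X_j:
  a_EE = 333/740 = 0.45, a_CE = 222/740 = 0.30, a_PE = 37/740 = 0.05
  a_EC = 90/360 = 0.25, a_CC = 0/360 = 0.00, a_PC = 0/360 = 0.00
  a_EP = 33/220 = 0.15, a_CP = 33/220 = 0.15, a_PP = 55/220 = 0.25
I − A =
  [   0.55    -0.25    -0.15]
  [  -0.30     1.00    -0.15]
  [  -0.05     0.00     0.75]
Cofactors of I−A, C_ij = (−1)^(i+j)·(minor ij) (rows/columns in the sector order above):
  C_11 = (1.00)(0.75) − (-0.15)(0.00) = 0.7500
  C_12 = −[(-0.30)(0.75) − (-0.15)(-0.05)] = 0.2325
  C_13 = (-0.30)(0.00) − (1.00)(-0.05) = 0.0500
  C_21 = −[(-0.25)(0.75) − (-0.15)(0.00)] = 0.1875
  C_22 = (0.55)(0.75) − (-0.15)(-0.05) = 0.4050
  C_23 = −[(0.55)(0.00) − (-0.25)(-0.05)] = 0.0125
  C_31 = (-0.25)(-0.15) − (-0.15)(1.00) = 0.1875
  C_32 = −[(0.55)(-0.15) − (-0.15)(-0.30)] = 0.1275
  C_33 = (0.55)(1.00) − (-0.25)(-0.30) = 0.4750
det(I−A) = Σ_j (I−A)_1j·C_1j = (0.55)(0.7500) + (-0.25)(0.2325) + (-0.15)(0.0500) = 0.346875
adj(I−A) = Cᵀ =
  [ 0.7500   0.1875   0.1875]
  [ 0.2325   0.4050   0.1275]
  [ 0.0500   0.0125   0.4750]
(I − A)⁻¹ = adj(I−A) / det(I−A) ≈
  [   2.1622     0.5405     0.5405]
  [   0.6703     1.1676     0.3676]
  [   0.1441     0.0360     1.3694]
x = (I − A)⁻¹ d = adj(I−A)·d / det(I−A), with det(I−A) = 0.346875:
  x_E = (0.7500·225 + 0.1875·150 + 0.1875·525) / 0.346875 = 295.3125 / 0.346875 ≈ 851.35
  x_C = (0.2325·225 + 0.4050·150 + 0.1275·525) / 0.346875 = 180.00 / 0.346875 ≈ 518.92
  x_P = (0.0500·225 + 0.0125·150 + 0.4750·525) / 0.346875 = 262.50 / 0.346875 ≈ 756.76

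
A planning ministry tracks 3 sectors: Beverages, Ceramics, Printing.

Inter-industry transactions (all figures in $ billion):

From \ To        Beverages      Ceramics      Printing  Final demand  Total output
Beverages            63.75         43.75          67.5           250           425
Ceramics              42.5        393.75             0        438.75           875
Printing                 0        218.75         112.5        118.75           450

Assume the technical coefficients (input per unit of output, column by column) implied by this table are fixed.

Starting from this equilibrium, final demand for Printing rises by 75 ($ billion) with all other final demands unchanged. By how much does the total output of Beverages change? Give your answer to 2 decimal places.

Δx_B = 18.03

Technical coefficients a_ij = z_ij / X_j:
  a_BB = 63.75/425 = 0.15, a_CB = 42.5/425 = 0.10, a_PB = 0/425 = 0.00
  a_BC = 43.75/875 = 0.05, a_CC = 393.75/875 = 0.45, a_PC = 218.75/875 = 0.25
  a_BP = 67.5/450 = 0.15, a_CP = 0/450 = 0.00, a_PP = 112.5/450 = 0.25
I − A =
  [   0.85    -0.05    -0.15]
  [  -0.10     0.55     0.00]
  [   0.00    -0.25     0.75]
Cofactors of I−A, C_ij = (−1)^(i+j)·(minor ij) (rows/columns in the sector order above):
  C_11 = (0.55)(0.75) − (0.00)(-0.25) = 0.4125
  C_12 = −[(-0.10)(0.75) − (0.00)(0.00)] = 0.0750
  C_13 = (-0.10)(-0.25) − (0.55)(0.00) = 0.0250
  C_21 = −[(-0.05)(0.75) − (-0.15)(-0.25)] = 0.0750
  C_22 = (0.85)(0.75) − (-0.15)(0.00) = 0.6375
  C_23 = −[(0.85)(-0.25) − (-0.05)(0.00)] = 0.2125
  C_31 = (-0.05)(0.00) − (-0.15)(0.55) = 0.0825
  C_32 = −[(0.85)(0.00) − (-0.15)(-0.10)] = 0.0150
  C_33 = (0.85)(0.55) − (-0.05)(-0.10) = 0.4625
det(I−A) = Σ_j (I−A)_1j·C_1j = (0.85)(0.4125) + (-0.05)(0.0750) + (-0.15)(0.0250) = 0.343125
adj(I−A) = Cᵀ =
  [ 0.4125   0.0750   0.0825]
  [ 0.0750   0.6375   0.0150]
  [ 0.0250   0.2125   0.4625]
(I − A)⁻¹ = adj(I−A) / det(I−A) ≈
  [   1.2022     0.2186     0.2404]
  [   0.2186     1.8579     0.0437]
  [   0.0729     0.6193     1.3479]
Δx = (I − A)⁻¹ Δd with Δd having +75 in the Printing component and 0 elsewhere.
So Δx_B = L_BP · (+75), where L_BP = adj(I−A)_BP / det(I−A) = 0.0825 / 0.343125.
Δx_B = 0.0825 × (+75) / 0.343125 = 6.1875 / 0.343125 ≈ 18.03.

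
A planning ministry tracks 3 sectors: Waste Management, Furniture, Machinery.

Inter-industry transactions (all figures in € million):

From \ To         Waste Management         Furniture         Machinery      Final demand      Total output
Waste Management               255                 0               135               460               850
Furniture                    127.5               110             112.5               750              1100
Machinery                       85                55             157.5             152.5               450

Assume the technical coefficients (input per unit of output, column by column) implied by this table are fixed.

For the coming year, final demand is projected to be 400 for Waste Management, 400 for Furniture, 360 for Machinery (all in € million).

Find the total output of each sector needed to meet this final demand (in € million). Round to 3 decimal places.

Technical coefficients a_ij = z_ij / X_j:
  a_WW = 255/850 = 0.30, a_FW = 127.5/850 = 0.15, a_MW = 85/850 = 0.10
  a_WF = 0/1100 = 0.00, a_FF = 110/1100 = 0.10, a_MF = 55/1100 = 0.05
  a_WM = 135/450 = 0.30, a_FM = 112.5/450 = 0.25, a_MM = 157.5/450 = 0.35
I − A =
  [   0.70     0.00    -0.30]
  [  -0.15     0.90    -0.25]
  [  -0.10    -0.05     0.65]
Cofactors of I−A, C_ij = (−1)^(i+j)·(minor ij) (rows/columns in the sector order above):
  C_11 = (0.90)(0.65) − (-0.25)(-0.05) = 0.5725
  C_12 = −[(-0.15)(0.65) − (-0.25)(-0.10)] = 0.1225
  C_13 = (-0.15)(-0.05) − (0.90)(-0.10) = 0.0975
  C_21 = −[(0.00)(0.65) − (-0.30)(-0.05)] = 0.0150
  C_22 = (0.70)(0.65) − (-0.30)(-0.10) = 0.4250
  C_23 = −[(0.70)(-0.05) − (0.00)(-0.10)] = 0.0350
  C_31 = (0.00)(-0.25) − (-0.30)(0.90) = 0.2700
  C_32 = −[(0.70)(-0.25) − (-0.30)(-0.15)] = 0.2200
  C_33 = (0.70)(0.90) − (0.00)(-0.15) = 0.6300
det(I−A) = Σ_j (I−A)_1j·C_1j = (0.70)(0.5725) + (0.00)(0.1225) + (-0.30)(0.0975) = 0.3715
adj(I−A) = Cᵀ =
  [ 0.5725   0.0150   0.2700]
  [ 0.1225   0.4250   0.2200]
  [ 0.0975   0.0350   0.6300]
(I − A)⁻¹ = adj(I−A) / det(I−A) ≈
  [   1.5410     0.0404     0.7268]
  [   0.3297     1.1440     0.5922]
  [   0.2624     0.0942     1.6958]
x = (I − A)⁻¹ d = adj(I−A)·d / det(I−A), with det(I−A) = 0.3715:
  x_W = (0.5725·400 + 0.0150·400 + 0.2700·360) / 0.3715 = 332.20 / 0.3715 ≈ 894.213
  x_F = (0.1225·400 + 0.4250·400 + 0.2200·360) / 0.3715 = 298.20 / 0.3715 ≈ 802.692
  x_M = (0.0975·400 + 0.0350·400 + 0.6300·360) / 0.3715 = 279.80 / 0.3715 ≈ 753.163

x_W = 894.213, x_F = 802.692, x_M = 753.163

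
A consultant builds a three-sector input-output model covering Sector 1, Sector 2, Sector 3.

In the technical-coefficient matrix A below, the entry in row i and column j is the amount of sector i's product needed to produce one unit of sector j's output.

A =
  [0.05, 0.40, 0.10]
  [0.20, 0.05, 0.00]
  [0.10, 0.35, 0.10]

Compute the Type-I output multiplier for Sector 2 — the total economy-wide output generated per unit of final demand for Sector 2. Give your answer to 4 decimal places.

m_2 = 2.2280

I − A =
  [   0.95    -0.40    -0.10]
  [  -0.20     0.95     0.00]
  [  -0.10    -0.35     0.90]
Cofactors of I−A, C_ij = (−1)^(i+j)·(minor ij) (rows/columns in the sector order above):
  C_11 = (0.95)(0.90) − (0.00)(-0.35) = 0.8550
  C_12 = −[(-0.20)(0.90) − (0.00)(-0.10)] = 0.1800
  C_13 = (-0.20)(-0.35) − (0.95)(-0.10) = 0.1650
  C_21 = −[(-0.40)(0.90) − (-0.10)(-0.35)] = 0.3950
  C_22 = (0.95)(0.90) − (-0.10)(-0.10) = 0.8450
  C_23 = −[(0.95)(-0.35) − (-0.40)(-0.10)] = 0.3725
  C_31 = (-0.40)(0.00) − (-0.10)(0.95) = 0.0950
  C_32 = −[(0.95)(0.00) − (-0.10)(-0.20)] = 0.0200
  C_33 = (0.95)(0.95) − (-0.40)(-0.20) = 0.8225
det(I−A) = Σ_j (I−A)_1j·C_1j = (0.95)(0.8550) + (-0.40)(0.1800) + (-0.10)(0.1650) = 0.72375
adj(I−A) = Cᵀ =
  [ 0.8550   0.3950   0.0950]
  [ 0.1800   0.8450   0.0200]
  [ 0.1650   0.3725   0.8225]
(I − A)⁻¹ = adj(I−A) / det(I−A) ≈
  [   1.18135     0.54577     0.13126]
  [   0.24870     1.16753     0.02763]
  [   0.22798     0.51468     1.13644]
The output multiplier for sector j is the column-j sum of the Leontief inverse (I − A)⁻¹ = adj(I−A) / det(I−A).
Column 2 of adj(I−A): (0.3950, 0.8450, 0.3725); det(I−A) = 0.72375.
m_2 = (0.3950 + 0.8450 + 0.3725) / 0.72375 = 1.6125 / 0.72375 ≈ 2.2280.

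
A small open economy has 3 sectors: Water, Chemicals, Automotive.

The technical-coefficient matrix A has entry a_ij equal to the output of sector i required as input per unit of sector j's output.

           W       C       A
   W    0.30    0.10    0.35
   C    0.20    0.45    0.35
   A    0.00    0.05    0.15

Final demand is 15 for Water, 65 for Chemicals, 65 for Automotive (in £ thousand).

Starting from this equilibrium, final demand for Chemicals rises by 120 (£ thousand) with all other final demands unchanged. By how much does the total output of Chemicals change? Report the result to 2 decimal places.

I − A =
  [   0.70    -0.10    -0.35]
  [  -0.20     0.55    -0.35]
  [   0.00    -0.05     0.85]
Cofactors of I−A, C_ij = (−1)^(i+j)·(minor ij) (rows/columns in the sector order above):
  C_11 = (0.55)(0.85) − (-0.35)(-0.05) = 0.4500
  C_12 = −[(-0.20)(0.85) − (-0.35)(0.00)] = 0.1700
  C_13 = (-0.20)(-0.05) − (0.55)(0.00) = 0.0100
  C_21 = −[(-0.10)(0.85) − (-0.35)(-0.05)] = 0.1025
  C_22 = (0.70)(0.85) − (-0.35)(0.00) = 0.5950
  C_23 = −[(0.70)(-0.05) − (-0.10)(0.00)] = 0.0350
  C_31 = (-0.10)(-0.35) − (-0.35)(0.55) = 0.2275
  C_32 = −[(0.70)(-0.35) − (-0.35)(-0.20)] = 0.3150
  C_33 = (0.70)(0.55) − (-0.10)(-0.20) = 0.3650
det(I−A) = Σ_j (I−A)_1j·C_1j = (0.70)(0.4500) + (-0.10)(0.1700) + (-0.35)(0.0100) = 0.2945
adj(I−A) = Cᵀ =
  [ 0.4500   0.1025   0.2275]
  [ 0.1700   0.5950   0.3150]
  [ 0.0100   0.0350   0.3650]
(I − A)⁻¹ = adj(I−A) / det(I−A) ≈
  [   1.5280     0.3480     0.7725]
  [   0.5772     2.0204     1.0696]
  [   0.0340     0.1188     1.2394]
Δx = (I − A)⁻¹ Δd with Δd having +120 in the Chemicals component and 0 elsewhere.
So Δx_C = L_CC · (+120), where L_CC = adj(I−A)_CC / det(I−A) = 0.5950 / 0.2945.
Δx_C = 0.5950 × (+120) / 0.2945 = 71.40 / 0.2945 ≈ 242.44.

Δx_C = 242.44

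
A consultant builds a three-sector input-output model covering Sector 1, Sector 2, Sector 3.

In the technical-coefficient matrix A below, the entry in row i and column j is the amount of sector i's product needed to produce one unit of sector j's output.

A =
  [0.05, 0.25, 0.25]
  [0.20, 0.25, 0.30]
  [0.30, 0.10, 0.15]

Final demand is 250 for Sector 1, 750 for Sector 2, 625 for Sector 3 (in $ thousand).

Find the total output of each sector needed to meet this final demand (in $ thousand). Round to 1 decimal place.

x_1 = 1095.8, x_2 = 1827.0, x_3 = 1337.0

I − A =
  [   0.95    -0.25    -0.25]
  [  -0.20     0.75    -0.30]
  [  -0.30    -0.10     0.85]
Cofactors of I−A, C_ij = (−1)^(i+j)·(minor ij) (rows/columns in the sector order above):
  C_11 = (0.75)(0.85) − (-0.30)(-0.10) = 0.6075
  C_12 = −[(-0.20)(0.85) − (-0.30)(-0.30)] = 0.2600
  C_13 = (-0.20)(-0.10) − (0.75)(-0.30) = 0.2450
  C_21 = −[(-0.25)(0.85) − (-0.25)(-0.10)] = 0.2375
  C_22 = (0.95)(0.85) − (-0.25)(-0.30) = 0.7325
  C_23 = −[(0.95)(-0.10) − (-0.25)(-0.30)] = 0.1700
  C_31 = (-0.25)(-0.30) − (-0.25)(0.75) = 0.2625
  C_32 = −[(0.95)(-0.30) − (-0.25)(-0.20)] = 0.3350
  C_33 = (0.95)(0.75) − (-0.25)(-0.20) = 0.6625
det(I−A) = Σ_j (I−A)_1j·C_1j = (0.95)(0.6075) + (-0.25)(0.2600) + (-0.25)(0.2450) = 0.450875
adj(I−A) = Cᵀ =
  [ 0.6075   0.2375   0.2625]
  [ 0.2600   0.7325   0.3350]
  [ 0.2450   0.1700   0.6625]
(I − A)⁻¹ = adj(I−A) / det(I−A) ≈
  [   1.3474     0.5268     0.5822]
  [   0.5767     1.6246     0.7430]
  [   0.5434     0.3770     1.4694]
x = (I − A)⁻¹ d = adj(I−A)·d / det(I−A), with det(I−A) = 0.450875:
  x_1 = (0.6075·250 + 0.2375·750 + 0.2625·625) / 0.450875 = 494.0625 / 0.450875 ≈ 1095.8
  x_2 = (0.2600·250 + 0.7325·750 + 0.3350·625) / 0.450875 = 823.75 / 0.450875 ≈ 1827.0
  x_3 = (0.2450·250 + 0.1700·750 + 0.6625·625) / 0.450875 = 602.8125 / 0.450875 ≈ 1337.0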